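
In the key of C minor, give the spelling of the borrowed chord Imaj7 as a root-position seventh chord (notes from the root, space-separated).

C E G B

Imaj7 is built on scale degree 1, which is C in both C minor and its parallel. Stacking thirds in C major on C gives C–E–G–B.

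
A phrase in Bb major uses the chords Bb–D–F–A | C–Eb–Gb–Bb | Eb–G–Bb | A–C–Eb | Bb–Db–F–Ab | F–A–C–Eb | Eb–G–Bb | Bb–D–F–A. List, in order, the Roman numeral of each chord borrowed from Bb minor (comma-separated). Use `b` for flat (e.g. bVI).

iiø7, i7

In Bb major the diatonic chords are Bb, Cm, Dm, Eb, F, Gm, Adim. Bb–D–F–A = Bbmaj7, Eb–G–Bb = Eb, A–C–Eb = Adim and F–A–C–Eb = F7 all belong to that set. C–Eb–Gb–Bb is not: scale degree 2 in Bb major carries Cm (ii). In Bb minor the chord on that degree is Cm7b5, so here it functions as iiø7, borrowed from the parallel minor. Bb–Db–F–Ab is not: scale degree 1 in Bb major carries Bb (I). In Bb minor the chord on that degree is Bbm7, so here it functions as i7, borrowed from the parallel minor.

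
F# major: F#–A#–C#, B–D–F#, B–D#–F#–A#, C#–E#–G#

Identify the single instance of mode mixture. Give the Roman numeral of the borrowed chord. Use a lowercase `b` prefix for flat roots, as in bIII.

The diatonic triads in F# major are F#, G#m, A#m, B, C#, D#m, E#dim. F#–A#–C# = F#, B–D#–F#–A# = Bmaj7 and C#–E#–G# = C# all belong to that set. B–D–F# doesn't fit — on degree 4 F# major would have B (IV). Bm is the degree-4 chord of F# minor, so it is the borrowed iv.

iv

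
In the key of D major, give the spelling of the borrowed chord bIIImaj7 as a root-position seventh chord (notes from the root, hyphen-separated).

F-A-C-E

The root of bIIImaj7 is the lowered 3rd degree: F# becomes F. Building the major-seventh chord from the parallel minor on F: F–A–C–E.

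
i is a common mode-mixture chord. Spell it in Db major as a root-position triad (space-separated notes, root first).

Db Fb Ab

i is built on scale degree 1, which is Db in both Db major and its parallel. In Db minor the chord on Db is Db–Fb–Ab.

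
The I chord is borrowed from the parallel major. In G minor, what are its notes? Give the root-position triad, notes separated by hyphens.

G-B-D

I is built on scale degree 1, which is G in both G minor and its parallel. In G major the chord on G is G–B–D.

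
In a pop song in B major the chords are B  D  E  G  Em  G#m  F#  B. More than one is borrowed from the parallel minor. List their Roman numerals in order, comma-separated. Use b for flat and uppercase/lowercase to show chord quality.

bIII, bVI, iv

In B major the diatonic chords are B, C#m, D#m, E, F#, G#m, A#dim. B, E, G#m and F# all belong to that set. But D (D–F#–A) is foreign: the diatonic iii on degree 3 is D#m, whereas D comes from B minor. It is labeled bIII. But G (G–B–D) is foreign: the diatonic vi on degree 6 is G#m, whereas G comes from B minor. It is labeled bVI. Em (E–G–B) doesn't fit — on degree 4 B major would have E (IV). Em is the degree-4 chord of B minor, so it is the borrowed iv.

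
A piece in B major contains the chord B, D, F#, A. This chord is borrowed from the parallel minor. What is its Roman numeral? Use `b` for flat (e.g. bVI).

i7

B is scale degree 1 in B major. Diatonically B major has B (I) on that degree; B–D–F#–A is instead the minor-seventh chord native to B minor, so it takes the label i7.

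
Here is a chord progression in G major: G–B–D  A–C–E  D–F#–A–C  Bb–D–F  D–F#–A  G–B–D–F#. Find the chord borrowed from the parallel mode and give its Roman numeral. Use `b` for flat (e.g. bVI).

The diatonic triads in G major are G, Am, Bm, C, D, Em, F#dim. Of the given chords, G–B–D = G, A–C–E = Am, D–F#–A–C = D7, D–F#–A = D and G–B–D–F# = Gmaj7 are diatonic. Bb–D–F doesn't fit — on degree 3 G major would have Bm (iii). Bb is the degree-3 chord of G minor, so it is the borrowed bIII.

bIII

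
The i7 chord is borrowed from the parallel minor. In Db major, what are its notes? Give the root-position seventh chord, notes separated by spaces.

i7 is built on scale degree 1, which is Db in both Db major and its parallel. Stacking thirds in Db minor on Db gives Db–Fb–Ab–Cb.

Db Fb Ab Cb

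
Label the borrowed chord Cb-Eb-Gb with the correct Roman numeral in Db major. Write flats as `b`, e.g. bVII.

In Db major scale degree 7 is C; Cb is its lowered form, from Db minor. Cb–Eb–Gb is a major chord — the form found in Db minor, not the diatonic vii° (Cdim). Borrowed into Db major it is written bVII.

bVII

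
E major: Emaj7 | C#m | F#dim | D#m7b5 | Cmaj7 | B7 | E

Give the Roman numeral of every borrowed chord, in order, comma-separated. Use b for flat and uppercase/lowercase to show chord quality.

ii°, bVImaj7

In E major the diatonic chords are E, F#m, G#m, A, B, C#m, D#dim. Emaj7, C#m, D#m7b5, B7 and E are all diatonic. F#dim (F#–A–C) doesn't fit — on degree 2 E major would have F#m (ii). F#dim is the degree-2 chord of E minor, so it is the borrowed ii°. But Cmaj7 (C–E–G–B) is foreign: the diatonic vi on degree 6 is C#m, whereas Cmaj7 comes from E minor. It is labeled bVImaj7.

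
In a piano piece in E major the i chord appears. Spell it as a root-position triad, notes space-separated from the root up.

i is built on scale degree 1, which is E in both E major and its parallel. In E minor the chord on E is E–G–B.

E G B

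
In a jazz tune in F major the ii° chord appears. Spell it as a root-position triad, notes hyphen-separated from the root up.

G-Bb-Db

The root, G, is scale degree 2 — the same note in F major and F minor; only the chord quality changes. Building the diminished chord from the parallel minor on G: G–Bb–Db.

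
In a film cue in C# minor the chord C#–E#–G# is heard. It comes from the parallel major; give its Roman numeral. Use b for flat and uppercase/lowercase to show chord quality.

The root C# is the diatonic 1st degree of C# minor; the borrowing shows in the chord quality. C#–E#–G# is a major chord — the form found in C# major, not the diatonic i (C#m). Borrowed into C# minor it is written I.

I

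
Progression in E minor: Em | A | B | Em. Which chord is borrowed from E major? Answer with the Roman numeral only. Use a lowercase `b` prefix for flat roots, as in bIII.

The diatonic triads in E minor (with V from harmonic minor) are Em, F#dim, G, Am, B, C, D. Em and B are both diatonic. A (A–C#–E) doesn't fit — on degree 4 E minor would have Am (iv). A is the degree-4 chord of E major, so it is the borrowed IV.

IV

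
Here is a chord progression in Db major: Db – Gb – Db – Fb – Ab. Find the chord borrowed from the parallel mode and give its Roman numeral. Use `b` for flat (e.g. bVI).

Db major has the diatonic set Db, Ebm, Fm, Gb, Ab, Bbm, Cdim. Db, Gb and Ab all belong to that set. Fb (Fb–Ab–Cb) doesn't fit — on degree 3 Db major would have Fm (iii). Fb is the degree-3 chord of Db minor, so it is the borrowed bIII.

bIII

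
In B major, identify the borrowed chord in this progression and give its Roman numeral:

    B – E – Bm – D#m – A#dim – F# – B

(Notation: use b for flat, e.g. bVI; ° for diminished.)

i

B major has the diatonic set B, C#m, D#m, E, F#, G#m, A#dim. B, E, D#m, A#dim and F# all belong to that set. But Bm (B–D–F#) is foreign: the diatonic I on degree 1 is B, whereas Bm comes from B minor. It is labeled i.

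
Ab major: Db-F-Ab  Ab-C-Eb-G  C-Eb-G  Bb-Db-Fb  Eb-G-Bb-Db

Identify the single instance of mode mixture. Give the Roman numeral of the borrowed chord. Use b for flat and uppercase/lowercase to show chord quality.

ii°

The diatonic triads in Ab major are Ab, Bbm, Cm, Db, Eb, Fm, Gdim. Db–F–Ab = Db, Ab–C–Eb–G = Abmaj7, C–Eb–G = Cm and Eb–G–Bb–Db = Eb7 all belong to that set. Bb–Db–Fb is not: scale degree 2 in Ab major carries Bbm (ii). In Ab minor the chord on that degree is Bbdim, so here it functions as ii°, borrowed from the parallel minor.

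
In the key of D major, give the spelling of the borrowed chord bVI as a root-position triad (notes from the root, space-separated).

bVI is built on the lowered scale degree 6. In D major degree 6 is B; lowered it becomes Bb. Stacking thirds in D minor on Bb gives Bb–D–F.

Bb D F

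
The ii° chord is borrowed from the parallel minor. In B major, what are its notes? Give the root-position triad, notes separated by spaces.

C# E G

The root, C#, is scale degree 2 — the same note in B major and B minor; only the chord quality changes. In B minor the chord on C# is C#–E–G.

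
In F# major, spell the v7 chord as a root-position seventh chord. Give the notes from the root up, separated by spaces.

C# E G# B

The root, C#, is scale degree 5 — the same note in F# major and F# minor; only the chord quality changes. Building the minor-seventh chord from the parallel minor on C#: C#–E–G#–B.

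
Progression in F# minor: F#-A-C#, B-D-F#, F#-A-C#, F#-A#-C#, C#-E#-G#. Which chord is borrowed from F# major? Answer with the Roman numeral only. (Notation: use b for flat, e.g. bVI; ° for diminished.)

The diatonic triads in F# minor (with V from harmonic minor) are F#m, G#dim, A, Bm, C#, D, E. F#–A–C# = F#m, B–D–F# = Bm and C#–E#–G# = C# all belong to that set. But F#–A#–C# is foreign: the diatonic i on degree 1 is F#m, whereas F# comes from F# major. It is labeled I.

I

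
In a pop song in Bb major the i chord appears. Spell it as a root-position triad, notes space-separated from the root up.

The root, Bb, is scale degree 1 — the same note in Bb major and Bb minor; only the chord quality changes. Stacking thirds in Bb minor on Bb gives Bb–Db–F.

Bb Db F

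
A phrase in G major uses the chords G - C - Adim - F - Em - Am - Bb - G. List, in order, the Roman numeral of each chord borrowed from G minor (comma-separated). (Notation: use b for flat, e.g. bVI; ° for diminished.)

The diatonic triads in G major are G, Am, Bm, C, D, Em, F#dim. Of the given chords, G, C, Em and Am are diatonic. Adim (A–C–Eb) is not: scale degree 2 in G major carries Am (ii). In G minor the chord on that degree is Adim, so here it functions as ii°, borrowed from the parallel minor. F (F–A–C) doesn't fit — on degree 7 G major would have F#dim (vii°). F is the degree-7 chord of G minor, so it is the borrowed bVII. But Bb (Bb–D–F) is foreign: the diatonic iii on degree 3 is Bm, whereas Bb comes from G minor. It is labeled bIII.

ii°, bVII, bIII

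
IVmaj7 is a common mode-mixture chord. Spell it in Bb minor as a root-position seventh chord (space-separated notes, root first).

Eb G Bb D

The root, Eb, is scale degree 4 — the same note in Bb minor and Bb major; only the chord quality changes. In Bb major the chord on Eb is Eb–G–Bb–D.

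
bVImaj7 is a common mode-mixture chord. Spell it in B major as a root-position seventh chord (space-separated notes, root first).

bVImaj7 is built on the lowered scale degree 6. In B major degree 6 is G#; lowered it becomes G. Stacking thirds in B minor on G gives G–B–D–F#.

G B D F#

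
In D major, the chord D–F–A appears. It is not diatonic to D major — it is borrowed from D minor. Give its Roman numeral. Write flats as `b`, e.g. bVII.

The root D is the diatonic 1st degree of D major; the borrowing shows in the chord quality. Diatonically D major has D (I) on that degree; D–F–A is instead the minor chord native to D minor, so it takes the label i.

i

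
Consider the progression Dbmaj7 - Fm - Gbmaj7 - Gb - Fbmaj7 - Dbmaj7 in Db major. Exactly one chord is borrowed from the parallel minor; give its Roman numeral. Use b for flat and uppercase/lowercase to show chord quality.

bIIImaj7

Db major has the diatonic set Db, Ebm, Fm, Gb, Ab, Bbm, Cdim. Of the given chords, Dbmaj7, Fm, Gbmaj7 and Gb are diatonic. Fbmaj7 (Fb–Ab–Cb–Eb) doesn't fit — on degree 3 Db major would have Fm (iii). Fbmaj7 is the degree-3 chord of Db minor, so it is the borrowed bIIImaj7.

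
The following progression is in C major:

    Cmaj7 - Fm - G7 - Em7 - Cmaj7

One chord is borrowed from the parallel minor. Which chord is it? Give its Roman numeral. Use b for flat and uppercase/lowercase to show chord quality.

C major has the diatonic set C, Dm, Em, F, G, Am, Bdim. Cmaj7, G7 and Em7 all belong to that set. Fm (F–Ab–C) is not: scale degree 4 in C major carries F (IV). In C minor the chord on that degree is Fm, so here it functions as iv, borrowed from the parallel minor.

iv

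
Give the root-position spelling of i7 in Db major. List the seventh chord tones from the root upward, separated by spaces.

i7 is built on scale degree 1, which is Db in both Db major and its parallel. In Db minor the chord on Db is Db–Fb–Ab–Cb.

Db Fb Ab Cb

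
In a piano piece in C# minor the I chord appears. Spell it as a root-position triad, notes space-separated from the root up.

C# E# G#

I is built on scale degree 1, which is C# in both C# minor and its parallel. Stacking thirds in C# major on C# gives C#–E#–G#.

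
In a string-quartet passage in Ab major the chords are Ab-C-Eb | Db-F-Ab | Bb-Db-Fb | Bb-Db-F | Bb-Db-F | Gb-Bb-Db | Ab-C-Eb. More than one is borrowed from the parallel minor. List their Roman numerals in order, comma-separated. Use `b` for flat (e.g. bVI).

ii°, bVII

Ab major has the diatonic set Ab, Bbm, Cm, Db, Eb, Fm, Gdim. Of the given chords, Ab–C–Eb = Ab, Db–F–Ab = Db and Bb–Db–F = Bbm are diatonic. But Bb–Db–Fb is foreign: the diatonic ii on degree 2 is Bbm, whereas Bbdim comes from Ab minor. It is labeled ii°. Gb–Bb–Db is not: scale degree 7 in Ab major carries Gdim (vii°). In Ab minor the chord on that degree is Gb, so here it functions as bVII, borrowed from the parallel minor.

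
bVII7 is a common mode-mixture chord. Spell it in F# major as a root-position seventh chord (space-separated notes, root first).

E G# B D

bVII7 is built on the lowered scale degree 7. In F# major degree 7 is E#; lowered it becomes E. Stacking thirds in F# minor on E gives E–G#–B–D.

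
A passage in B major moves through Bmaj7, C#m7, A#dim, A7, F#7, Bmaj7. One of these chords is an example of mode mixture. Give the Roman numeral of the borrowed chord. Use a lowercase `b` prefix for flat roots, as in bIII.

In B major the diatonic chords are B, C#m, D#m, E, F#, G#m, A#dim. Bmaj7, C#m7, A#dim and F#7 are all diatonic. A7 (A–C#–E–G) is not: scale degree 7 in B major carries A#dim (vii°). In B minor the chord on that degree is A7, so here it functions as bVII7, borrowed from the parallel minor.

bVII7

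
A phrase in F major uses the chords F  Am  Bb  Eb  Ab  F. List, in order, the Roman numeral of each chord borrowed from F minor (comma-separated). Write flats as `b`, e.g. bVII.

bVII, bIII

F major has the diatonic set F, Gm, Am, Bb, C, Dm, Edim. F, Am and Bb all belong to that set. Eb (Eb–G–Bb) is not: scale degree 7 in F major carries Edim (vii°). In F minor the chord on that degree is Eb, so here it functions as bVII, borrowed from the parallel minor. Ab (Ab–C–Eb) is not: scale degree 3 in F major carries Am (iii). In F minor the chord on that degree is Ab, so here it functions as bIII, borrowed from the parallel minor.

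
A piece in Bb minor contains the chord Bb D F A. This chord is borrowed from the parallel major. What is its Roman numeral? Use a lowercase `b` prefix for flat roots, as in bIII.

Imaj7

The root Bb is the diatonic 1st degree of Bb minor; the borrowing shows in the chord quality. Diatonically Bb minor has Bbm (i) on that degree; Bb–D–F–A is instead the major-seventh chord native to Bb major, so it takes the label Imaj7.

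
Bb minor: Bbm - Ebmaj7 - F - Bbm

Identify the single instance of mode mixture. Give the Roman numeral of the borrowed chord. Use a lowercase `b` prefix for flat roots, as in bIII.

Bb minor has the diatonic set Bbm, Cdim, Db, Ebm, F, Gb, Ab (with V from harmonic minor). Of the given chords, Bbm and F are diatonic. Ebmaj7 (Eb–G–Bb–D) doesn't fit — on degree 4 Bb minor would have Ebm (iv). Ebmaj7 is the degree-4 chord of Bb major, so it is the borrowed IVmaj7.

IVmaj7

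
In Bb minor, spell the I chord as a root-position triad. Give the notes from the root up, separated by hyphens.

I is built on scale degree 1, which is Bb in both Bb minor and its parallel. Building the major chord from the parallel major on Bb: Bb–D–F.

Bb-D-F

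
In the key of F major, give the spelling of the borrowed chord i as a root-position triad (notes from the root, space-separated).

F Ab C

The root, F, is scale degree 1 — the same note in F major and F minor; only the chord quality changes. Building the minor chord from the parallel minor on F: F–Ab–C.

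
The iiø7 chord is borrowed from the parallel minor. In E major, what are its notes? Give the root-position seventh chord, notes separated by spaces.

F# A C E

The root, F#, is scale degree 2 — the same note in E major and E minor; only the chord quality changes. In E minor the chord on F# is F#–A–C–E.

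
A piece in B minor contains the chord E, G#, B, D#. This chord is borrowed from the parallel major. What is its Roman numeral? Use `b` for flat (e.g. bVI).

E is scale degree 4 in B minor. E–G#–B–D# is a major-seventh chord — the form found in B major, not the diatonic iv (Em). Borrowed into B minor it is written IVmaj7.

IVmaj7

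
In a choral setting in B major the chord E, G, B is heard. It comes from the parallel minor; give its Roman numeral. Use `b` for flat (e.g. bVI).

E is scale degree 4 in B major. E–G–B is a minor chord — the form found in B minor, not the diatonic IV (E). Borrowed into B major it is written iv.

iv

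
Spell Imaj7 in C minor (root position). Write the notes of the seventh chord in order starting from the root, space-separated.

C E G B

Imaj7 is built on scale degree 1, which is C in both C minor and its parallel. In C major the chord on C is C–E–G–B.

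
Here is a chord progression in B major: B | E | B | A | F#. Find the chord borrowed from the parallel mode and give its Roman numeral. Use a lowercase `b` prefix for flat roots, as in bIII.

In B major the diatonic chords are B, C#m, D#m, E, F#, G#m, A#dim. B, E and F# are all diatonic. But A (A–C#–E) is foreign: the diatonic vii° on degree 7 is A#dim, whereas A comes from B minor. It is labeled bVII.

bVII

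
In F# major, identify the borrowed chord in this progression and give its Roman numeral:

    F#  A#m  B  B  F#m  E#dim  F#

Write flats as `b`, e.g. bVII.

i

In F# major the diatonic chords are F#, G#m, A#m, B, C#, D#m, E#dim. F#, A#m, B and E#dim are all diatonic. F#m (F#–A–C#) doesn't fit — on degree 1 F# major would have F# (I). F#m is the degree-1 chord of F# minor, so it is the borrowed i.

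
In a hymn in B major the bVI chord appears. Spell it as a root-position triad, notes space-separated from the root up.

G B D

bVI is built on the lowered scale degree 6. In B major degree 6 is G#; lowered it becomes G. In B minor the chord on G is G–B–D.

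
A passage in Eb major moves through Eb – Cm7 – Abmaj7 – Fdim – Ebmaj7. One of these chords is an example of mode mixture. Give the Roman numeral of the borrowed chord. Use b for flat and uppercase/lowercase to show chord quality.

ii°

The diatonic triads in Eb major are Eb, Fm, Gm, Ab, Bb, Cm, Ddim. Eb, Cm7, Abmaj7 and Ebmaj7 all belong to that set. Fdim (F–Ab–Cb) is not: scale degree 2 in Eb major carries Fm (ii). In Eb minor the chord on that degree is Fdim, so here it functions as ii°, borrowed from the parallel minor.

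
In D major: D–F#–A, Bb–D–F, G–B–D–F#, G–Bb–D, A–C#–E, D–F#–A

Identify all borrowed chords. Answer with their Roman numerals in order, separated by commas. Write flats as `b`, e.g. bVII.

D major has the diatonic set D, Em, F#m, G, A, Bm, C#dim. Of the given chords, D–F#–A = D, G–B–D–F# = Gmaj7 and A–C#–E = A are diatonic. Bb–D–F doesn't fit — on degree 6 D major would have Bm (vi). Bb is the degree-6 chord of D minor, so it is the borrowed bVI. G–Bb–D is not: scale degree 4 in D major carries G (IV). In D minor the chord on that degree is Gm, so here it functions as iv, borrowed from the parallel minor.

bVI, iv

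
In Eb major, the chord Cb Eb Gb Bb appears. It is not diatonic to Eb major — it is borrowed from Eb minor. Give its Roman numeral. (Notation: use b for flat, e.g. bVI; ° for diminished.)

The root Cb is the lowered 6th scale degree — diatonically Eb major has C there. Diatonically Eb major has Cm (vi) on that degree; Cb–Eb–Gb–Bb is instead the major-seventh chord native to Eb minor, so it takes the label bVImaj7.

bVImaj7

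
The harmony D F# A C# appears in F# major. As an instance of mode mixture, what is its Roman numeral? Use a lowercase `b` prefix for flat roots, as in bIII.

The root D is the lowered 6th scale degree — diatonically F# major has D# there. The diatonic chord on degree 6 would be D#m (vi), but D–F#–A–C# is the major-seventh chord from F# minor. As a borrowed chord it is labeled bVImaj7.

bVImaj7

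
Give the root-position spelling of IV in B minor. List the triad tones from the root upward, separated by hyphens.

E-G#-B

IV is built on scale degree 4, which is E in both B minor and its parallel. Stacking thirds in B major on E gives E–G#–B.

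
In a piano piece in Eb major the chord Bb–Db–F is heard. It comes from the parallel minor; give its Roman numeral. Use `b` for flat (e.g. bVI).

v

Bb is scale degree 5 in Eb major. The diatonic chord on degree 5 would be Bb (V), but Bb–Db–F is the minor chord from Eb minor. As a borrowed chord it is labeled v.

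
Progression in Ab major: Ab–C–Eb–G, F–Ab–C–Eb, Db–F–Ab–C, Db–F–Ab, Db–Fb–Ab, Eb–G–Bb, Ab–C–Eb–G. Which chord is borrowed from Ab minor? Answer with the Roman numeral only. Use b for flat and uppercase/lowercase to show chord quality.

iv

The diatonic triads in Ab major are Ab, Bbm, Cm, Db, Eb, Fm, Gdim. Of the given chords, Ab–C–Eb–G = Abmaj7, F–Ab–C–Eb = Fm7, Db–F–Ab–C = Dbmaj7, Db–F–Ab = Db and Eb–G–Bb = Eb are diatonic. Db–Fb–Ab doesn't fit — on degree 4 Ab major would have Db (IV). Dbm is the degree-4 chord of Ab minor, so it is the borrowed iv.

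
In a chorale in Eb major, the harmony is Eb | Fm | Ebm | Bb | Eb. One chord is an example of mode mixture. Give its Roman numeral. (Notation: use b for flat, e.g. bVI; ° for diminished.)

Eb major has the diatonic set Eb, Fm, Gm, Ab, Bb, Cm, Ddim. Eb, Fm and Bb all belong to that set. Ebm (Eb–Gb–Bb) is not: scale degree 1 in Eb major carries Eb (I). In Eb minor the chord on that degree is Ebm, so here it functions as i, borrowed from the parallel minor.

i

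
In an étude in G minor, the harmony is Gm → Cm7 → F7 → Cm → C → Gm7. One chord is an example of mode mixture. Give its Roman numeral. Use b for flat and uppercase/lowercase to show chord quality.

IV

In G minor (with V from harmonic minor) the diatonic chords are Gm, Adim, Bb, Cm, D, Eb, F. Gm, Cm7, F7, Cm and Gm7 all belong to that set. But C (C–E–G) is foreign: the diatonic iv on degree 4 is Cm, whereas C comes from G major. It is labeled IV.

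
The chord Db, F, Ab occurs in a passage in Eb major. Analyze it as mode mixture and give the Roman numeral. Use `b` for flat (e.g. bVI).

The root Db is the lowered 7th scale degree — diatonically Eb major has D there. Db–F–Ab is a major chord — the form found in Eb minor, not the diatonic vii° (Ddim). Borrowed into Eb major it is written bVII.

bVII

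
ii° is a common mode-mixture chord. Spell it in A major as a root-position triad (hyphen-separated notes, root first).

B-D-F

The root, B, is scale degree 2 — the same note in A major and A minor; only the chord quality changes. Stacking thirds in A minor on B gives B–D–F.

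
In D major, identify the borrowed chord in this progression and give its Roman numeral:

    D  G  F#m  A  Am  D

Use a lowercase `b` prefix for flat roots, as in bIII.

The diatonic triads in D major are D, Em, F#m, G, A, Bm, C#dim. Of the given chords, D, G, F#m and A are diatonic. But Am (A–C–E) is foreign: the diatonic V on degree 5 is A, whereas Am comes from D minor. It is labeled v.

v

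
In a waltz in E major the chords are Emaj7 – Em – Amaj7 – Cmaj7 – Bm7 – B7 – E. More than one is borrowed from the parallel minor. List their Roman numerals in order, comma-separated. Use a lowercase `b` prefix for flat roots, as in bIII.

E major has the diatonic set E, F#m, G#m, A, B, C#m, D#dim. Of the given chords, Emaj7, Amaj7, B7 and E are diatonic. Em (E–G–B) is not: scale degree 1 in E major carries E (I). In E minor the chord on that degree is Em, so here it functions as i, borrowed from the parallel minor. Cmaj7 (C–E–G–B) doesn't fit — on degree 6 E major would have C#m (vi). Cmaj7 is the degree-6 chord of E minor, so it is the borrowed bVImaj7. Bm7 (B–D–F#–A) is not: scale degree 5 in E major carries B (V). In E minor the chord on that degree is Bm7, so here it functions as v7, borrowed from the parallel minor.

i, bVImaj7, v7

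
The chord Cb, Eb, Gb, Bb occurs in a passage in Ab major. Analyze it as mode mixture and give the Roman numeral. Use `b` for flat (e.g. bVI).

In Ab major scale degree 3 is C; Cb is its lowered form, from Ab minor. Cb–Eb–Gb–Bb is a major-seventh chord — the form found in Ab minor, not the diatonic iii (Cm). Borrowed into Ab major it is written bIIImaj7.

bIIImaj7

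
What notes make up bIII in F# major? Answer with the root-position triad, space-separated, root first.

A C# E

The root of bIII is the lowered 3rd degree: A# becomes A. In F# minor the chord on A is A–C#–E.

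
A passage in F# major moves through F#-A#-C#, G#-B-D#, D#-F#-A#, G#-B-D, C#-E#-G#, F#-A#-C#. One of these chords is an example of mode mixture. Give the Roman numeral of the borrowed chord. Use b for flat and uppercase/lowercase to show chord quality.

The diatonic triads in F# major are F#, G#m, A#m, B, C#, D#m, E#dim. F#–A#–C# = F#, G#–B–D# = G#m, D#–F#–A# = D#m and C#–E#–G# = C# are all diatonic. But G#–B–D is foreign: the diatonic ii on degree 2 is G#m, whereas G#dim comes from F# minor. It is labeled ii°.

ii°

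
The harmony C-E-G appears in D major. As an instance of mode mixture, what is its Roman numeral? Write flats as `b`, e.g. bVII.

bVII

C is the lowered form of scale degree 7 in D major (the diatonic degree 7 is C#). The diatonic chord on degree 7 would be C#dim (vii°), but C–E–G is the major chord from D minor. As a borrowed chord it is labeled bVII.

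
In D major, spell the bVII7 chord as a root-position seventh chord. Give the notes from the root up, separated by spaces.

C E G Bb

The root of bVII7 is the lowered 7th degree: C# becomes C. In D minor the chord on C is C–E–G–Bb.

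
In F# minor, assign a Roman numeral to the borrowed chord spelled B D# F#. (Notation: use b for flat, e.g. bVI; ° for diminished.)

IV

The root B is the diatonic 4th degree of F# minor; the borrowing shows in the chord quality. The diatonic chord on degree 4 would be Bm (iv), but B–D#–F# is the major chord from F# major. As a borrowed chord it is labeled IV.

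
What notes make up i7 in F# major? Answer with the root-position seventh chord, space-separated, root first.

i7 is built on scale degree 1, which is F# in both F# major and its parallel. Building the minor-seventh chord from the parallel minor on F#: F#–A–C#–E.

F# A C# E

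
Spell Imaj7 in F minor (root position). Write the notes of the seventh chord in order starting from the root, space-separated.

F A C E

Imaj7 is built on scale degree 1, which is F in both F minor and its parallel. In F major the chord on F is F–A–C–E.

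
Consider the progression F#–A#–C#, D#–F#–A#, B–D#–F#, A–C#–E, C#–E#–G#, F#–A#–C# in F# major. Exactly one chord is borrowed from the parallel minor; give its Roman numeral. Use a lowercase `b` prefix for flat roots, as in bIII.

The diatonic triads in F# major are F#, G#m, A#m, B, C#, D#m, E#dim. Of the given chords, F#–A#–C# = F#, D#–F#–A# = D#m, B–D#–F# = B and C#–E#–G# = C# are diatonic. A–C#–E is not: scale degree 3 in F# major carries A#m (iii). In F# minor the chord on that degree is A, so here it functions as bIII, borrowed from the parallel minor.

bIII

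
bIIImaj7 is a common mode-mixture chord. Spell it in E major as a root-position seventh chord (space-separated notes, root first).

G B D F#

The root of bIIImaj7 is the lowered 3rd degree: G# becomes G. Stacking thirds in E minor on G gives G–B–D–F#.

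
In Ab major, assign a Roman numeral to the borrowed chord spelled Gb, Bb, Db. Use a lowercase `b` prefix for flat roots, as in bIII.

bVII

In Ab major scale degree 7 is G; Gb is its lowered form, from Ab minor. Gb–Bb–Db is a major chord — the form found in Ab minor, not the diatonic vii° (Gdim). Borrowed into Ab major it is written bVII.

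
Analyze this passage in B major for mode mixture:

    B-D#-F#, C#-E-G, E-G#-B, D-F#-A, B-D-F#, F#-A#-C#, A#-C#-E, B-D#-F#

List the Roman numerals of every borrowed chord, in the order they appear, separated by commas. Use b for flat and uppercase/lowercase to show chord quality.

ii°, bIII, i

In B major the diatonic chords are B, C#m, D#m, E, F#, G#m, A#dim. Of the given chords, B–D#–F# = B, E–G#–B = E, F#–A#–C# = F# and A#–C#–E = A#dim are diatonic. But C#–E–G is foreign: the diatonic ii on degree 2 is C#m, whereas C#dim comes from B minor. It is labeled ii°. D–F#–A is not: scale degree 3 in B major carries D#m (iii). In B minor the chord on that degree is D, so here it functions as bIII, borrowed from the parallel minor. B–D–F# doesn't fit — on degree 1 B major would have B (I). Bm is the degree-1 chord of B minor, so it is the borrowed i.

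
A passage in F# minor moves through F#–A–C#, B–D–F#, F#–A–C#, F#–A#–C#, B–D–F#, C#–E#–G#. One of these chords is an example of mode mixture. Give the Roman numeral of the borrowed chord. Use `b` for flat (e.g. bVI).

F# minor has the diatonic set F#m, G#dim, A, Bm, C#, D, E (with V from harmonic minor). Of the given chords, F#–A–C# = F#m, B–D–F# = Bm and C#–E#–G# = C# are diatonic. F#–A#–C# is not: scale degree 1 in F# minor carries F#m (i). In F# major the chord on that degree is F#, so here it functions as I, borrowed from the parallel major.

I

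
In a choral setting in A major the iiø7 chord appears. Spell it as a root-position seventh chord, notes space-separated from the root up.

iiø7 is built on scale degree 2, which is B in both A major and its parallel. Building the half-diminished-seventh chord from the parallel minor on B: B–D–F–A.

B D F A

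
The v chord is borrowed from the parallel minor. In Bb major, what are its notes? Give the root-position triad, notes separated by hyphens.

F-Ab-C

The root, F, is scale degree 5 — the same note in Bb major and Bb minor; only the chord quality changes. In Bb minor the chord on F is F–Ab–C.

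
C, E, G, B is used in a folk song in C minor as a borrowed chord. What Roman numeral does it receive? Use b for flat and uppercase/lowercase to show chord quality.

C is scale degree 1 in C minor. C–E–G–B is a major-seventh chord — the form found in C major, not the diatonic i (Cm). Borrowed into C minor it is written Imaj7.

Imaj7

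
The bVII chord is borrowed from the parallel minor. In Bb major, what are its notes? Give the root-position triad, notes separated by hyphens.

Ab-C-Eb

bVII is built on the lowered scale degree 7. In Bb major degree 7 is A; lowered it becomes Ab. Stacking thirds in Bb minor on Ab gives Ab–C–Eb.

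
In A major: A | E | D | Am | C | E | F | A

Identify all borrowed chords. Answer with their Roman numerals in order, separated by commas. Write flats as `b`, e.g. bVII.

In A major the diatonic chords are A, Bm, C#m, D, E, F#m, G#dim. A, E and D all belong to that set. But Am (A–C–E) is foreign: the diatonic I on degree 1 is A, whereas Am comes from A minor. It is labeled i. C (C–E–G) is not: scale degree 3 in A major carries C#m (iii). In A minor the chord on that degree is C, so here it functions as bIII, borrowed from the parallel minor. F (F–A–C) is not: scale degree 6 in A major carries F#m (vi). In A minor the chord on that degree is F, so here it functions as bVI, borrowed from the parallel minor.

i, bIII, bVI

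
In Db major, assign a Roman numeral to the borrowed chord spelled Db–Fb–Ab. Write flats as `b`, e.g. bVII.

Db is scale degree 1 in Db major. The diatonic chord on degree 1 would be Db (I), but Db–Fb–Ab is the minor chord from Db minor. As a borrowed chord it is labeled i.

i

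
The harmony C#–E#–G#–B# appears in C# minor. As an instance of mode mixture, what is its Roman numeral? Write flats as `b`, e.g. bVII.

C# is scale degree 1 in C# minor. Diatonically C# minor has C#m (i) on that degree; C#–E#–G#–B# is instead the major-seventh chord native to C# major, so it takes the label Imaj7.

Imaj7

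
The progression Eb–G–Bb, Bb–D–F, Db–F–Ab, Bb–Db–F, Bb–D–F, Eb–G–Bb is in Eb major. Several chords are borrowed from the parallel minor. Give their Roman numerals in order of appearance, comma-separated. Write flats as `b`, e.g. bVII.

The diatonic triads in Eb major are Eb, Fm, Gm, Ab, Bb, Cm, Ddim. Of the given chords, Eb–G–Bb = Eb and Bb–D–F = Bb are diatonic. But Db–F–Ab is foreign: the diatonic vii° on degree 7 is Ddim, whereas Db comes from Eb minor. It is labeled bVII. Bb–Db–F is not: scale degree 5 in Eb major carries Bb (V). In Eb minor the chord on that degree is Bbm, so here it functions as v, borrowed from the parallel minor.

bVII, v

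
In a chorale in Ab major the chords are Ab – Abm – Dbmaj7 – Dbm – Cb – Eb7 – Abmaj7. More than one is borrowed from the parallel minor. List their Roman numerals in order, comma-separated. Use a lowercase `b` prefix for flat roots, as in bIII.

The diatonic triads in Ab major are Ab, Bbm, Cm, Db, Eb, Fm, Gdim. Ab, Dbmaj7, Eb7 and Abmaj7 all belong to that set. Abm (Ab–Cb–Eb) doesn't fit — on degree 1 Ab major would have Ab (I). Abm is the degree-1 chord of Ab minor, so it is the borrowed i. Dbm (Db–Fb–Ab) is not: scale degree 4 in Ab major carries Db (IV). In Ab minor the chord on that degree is Dbm, so here it functions as iv, borrowed from the parallel minor. Cb (Cb–Eb–Gb) is not: scale degree 3 in Ab major carries Cm (iii). In Ab minor the chord on that degree is Cb, so here it functions as bIII, borrowed from the parallel minor.

i, iv, bIII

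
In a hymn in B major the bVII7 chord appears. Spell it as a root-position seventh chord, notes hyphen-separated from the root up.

A-C#-E-G

Scale degree 7 in B major is A#. bVII7 uses the lowered form, A, taken from B minor. Building the dominant-seventh chord from the parallel minor on A: A–C#–E–G.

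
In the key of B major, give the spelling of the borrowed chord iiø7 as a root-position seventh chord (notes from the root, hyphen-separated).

iiø7 is built on scale degree 2, which is C# in both B major and its parallel. In B minor the chord on C# is C#–E–G–B.

C#-E-G-B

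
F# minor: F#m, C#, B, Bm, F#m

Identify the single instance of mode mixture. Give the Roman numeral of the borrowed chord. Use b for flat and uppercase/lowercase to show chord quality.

IV

The diatonic triads in F# minor (with V from harmonic minor) are F#m, G#dim, A, Bm, C#, D, E. F#m, C# and Bm are all diatonic. But B (B–D#–F#) is foreign: the diatonic iv on degree 4 is Bm, whereas B comes from F# major. It is labeled IV.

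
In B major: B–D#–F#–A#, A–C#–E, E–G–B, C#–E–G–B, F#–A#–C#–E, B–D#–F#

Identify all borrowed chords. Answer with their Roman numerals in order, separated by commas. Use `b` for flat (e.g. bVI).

In B major the diatonic chords are B, C#m, D#m, E, F#, G#m, A#dim. Of the given chords, B–D#–F#–A# = Bmaj7, F#–A#–C#–E = F#7 and B–D#–F# = B are diatonic. A–C#–E is not: scale degree 7 in B major carries A#dim (vii°). In B minor the chord on that degree is A, so here it functions as bVII, borrowed from the parallel minor. E–G–B is not: scale degree 4 in B major carries E (IV). In B minor the chord on that degree is Em, so here it functions as iv, borrowed from the parallel minor. But C#–E–G–B is foreign: the diatonic ii on degree 2 is C#m, whereas C#m7b5 comes from B minor. It is labeled iiø7.

bVII, iv, iiø7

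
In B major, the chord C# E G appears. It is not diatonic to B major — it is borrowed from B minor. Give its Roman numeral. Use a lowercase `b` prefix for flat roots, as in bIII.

C# is scale degree 2 in B major. Diatonically B major has C#m (ii) on that degree; C#–E–G is instead the diminished chord native to B minor, so it takes the label ii°.

ii°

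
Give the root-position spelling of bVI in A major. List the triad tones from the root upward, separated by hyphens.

F-A-C

Scale degree 6 in A major is F#. bVI uses the lowered form, F, taken from A minor. Stacking thirds in A minor on F gives F–A–C.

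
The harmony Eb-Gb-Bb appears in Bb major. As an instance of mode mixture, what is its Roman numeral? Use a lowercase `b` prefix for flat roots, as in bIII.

iv

Eb is scale degree 4 in Bb major. Eb–Gb–Bb is a minor chord — the form found in Bb minor, not the diatonic IV (Eb). Borrowed into Bb major it is written iv.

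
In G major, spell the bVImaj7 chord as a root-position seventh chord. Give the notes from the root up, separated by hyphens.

Eb-G-Bb-D

Scale degree 6 in G major is E. bVImaj7 uses the lowered form, Eb, taken from G minor. Building the major-seventh chord from the parallel minor on Eb: Eb–G–Bb–D.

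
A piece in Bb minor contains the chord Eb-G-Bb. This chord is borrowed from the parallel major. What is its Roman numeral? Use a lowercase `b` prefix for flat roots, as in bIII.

The root Eb is the diatonic 4th degree of Bb minor; the borrowing shows in the chord quality. The diatonic chord on degree 4 would be Ebm (iv), but Eb–G–Bb is the major chord from Bb major. As a borrowed chord it is labeled IV.

IV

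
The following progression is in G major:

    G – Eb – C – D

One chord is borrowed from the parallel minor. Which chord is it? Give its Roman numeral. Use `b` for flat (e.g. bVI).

bVI

G major has the diatonic set G, Am, Bm, C, D, Em, F#dim. Of the given chords, G, C and D are diatonic. But Eb (Eb–G–Bb) is foreign: the diatonic vi on degree 6 is Em, whereas Eb comes from G minor. It is labeled bVI.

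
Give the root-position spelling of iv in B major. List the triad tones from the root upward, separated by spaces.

E G B

The root, E, is scale degree 4 — the same note in B major and B minor; only the chord quality changes. Stacking thirds in B minor on E gives E–G–B.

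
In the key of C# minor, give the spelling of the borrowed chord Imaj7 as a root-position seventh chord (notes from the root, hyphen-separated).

The root, C#, is scale degree 1 — the same note in C# minor and C# major; only the chord quality changes. In C# major the chord on C# is C#–E#–G#–B#.

C#-E#-G#-B#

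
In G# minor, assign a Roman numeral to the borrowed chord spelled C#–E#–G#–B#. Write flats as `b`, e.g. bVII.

C# is scale degree 4 in G# minor. C#–E#–G#–B# is a major-seventh chord — the form found in G# major, not the diatonic iv (C#m). Borrowed into G# minor it is written IVmaj7.

IVmaj7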